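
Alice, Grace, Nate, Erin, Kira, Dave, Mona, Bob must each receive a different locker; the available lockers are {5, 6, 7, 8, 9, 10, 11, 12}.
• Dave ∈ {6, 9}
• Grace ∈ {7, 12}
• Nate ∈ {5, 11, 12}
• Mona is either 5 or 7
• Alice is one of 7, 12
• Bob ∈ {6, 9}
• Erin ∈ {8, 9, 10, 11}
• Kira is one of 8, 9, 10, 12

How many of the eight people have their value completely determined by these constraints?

2

The 2 variables Alice and Grace are confined to {7, 12}, which locks those values in; drop them from Nate, Kira, Mona.
Mona's domain is down to {5}, so Mona = 5. Strike 5 from Nate.
Nate's domain is down to {11}, so Nate = 11. Strike 11 from Erin.
The 2 variables Dave and Bob are confined to {6, 9}, which locks those values in; drop them from Erin, Kira.
Determined: Nate=11, Mona=5. The other people each still have more than one consistent value. That makes 2.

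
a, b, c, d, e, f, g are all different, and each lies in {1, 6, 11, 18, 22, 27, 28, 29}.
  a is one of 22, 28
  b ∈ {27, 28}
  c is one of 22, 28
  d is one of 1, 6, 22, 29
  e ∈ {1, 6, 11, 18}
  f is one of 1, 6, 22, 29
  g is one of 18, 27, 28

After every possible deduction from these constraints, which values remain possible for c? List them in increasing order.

a and c share exactly the 2 values {22, 28}; by pigeonhole those values go to them, so strike 22, 28 from b, d, f, g.
b must be 27 (only option left). Eliminate 27 elsewhere: g.
g must be 18 (only option left). So e can't be 18.
No further eliminations apply; c can still be any of 22, 28.

22, 28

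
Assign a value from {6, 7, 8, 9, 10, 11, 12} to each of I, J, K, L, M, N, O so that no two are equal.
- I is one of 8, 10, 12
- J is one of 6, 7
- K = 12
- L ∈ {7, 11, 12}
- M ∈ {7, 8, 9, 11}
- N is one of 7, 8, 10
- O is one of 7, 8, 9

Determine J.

K's domain is down to {12}, so K = 12. So I, L can't be 12.
The 6 still-open variables together cover exactly {6, 7, 8, 9, 10, 11} — 6 values for 6 variables — and 6 appears only in J's list, so J = 6.

6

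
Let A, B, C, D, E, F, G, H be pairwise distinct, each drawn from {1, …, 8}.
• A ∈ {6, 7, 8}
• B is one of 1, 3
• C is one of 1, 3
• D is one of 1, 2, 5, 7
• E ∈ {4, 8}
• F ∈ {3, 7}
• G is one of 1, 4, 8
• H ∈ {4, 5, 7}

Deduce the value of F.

7

The 8 variables together cover exactly {1, 2, 3, 4, 5, 6, 7, 8} — 8 values for 8 variables — and 2 appears only in D's list, so D = 2.
Among the 7 still-open variables, 5 fits only H (and all 7 values in {1, 3, 4, 5, 6, 7, 8} must be used), so H = 5.
The 6 still-open variables draw from only 6 values {1, 3, 4, 6, 7, 8}, so each is used; only A can be 6, hence A = 6.
Among the 5 still-open variables, 7 fits only F (and all 5 values in {1, 3, 4, 7, 8} must be used), so F = 7.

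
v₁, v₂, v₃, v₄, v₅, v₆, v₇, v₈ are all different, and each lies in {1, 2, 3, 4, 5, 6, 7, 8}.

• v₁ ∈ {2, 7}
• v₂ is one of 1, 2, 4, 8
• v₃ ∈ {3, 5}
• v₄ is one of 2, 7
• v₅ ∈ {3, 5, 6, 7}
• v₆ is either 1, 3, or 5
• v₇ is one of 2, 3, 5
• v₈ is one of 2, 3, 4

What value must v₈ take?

Among the 8 variables, 6 fits only v₅ (and all 8 values in {1, 2, 3, 4, 5, 6, 7, 8} must be used), so v₅ = 6.
Among the 7 still-open variables, 8 fits only v₂ (and all 7 values in {1, 2, 3, 4, 5, 7, 8} must be used), so v₂ = 8.
Among the 6 still-open variables, 1 fits only v₆ (and all 6 values in {1, 2, 3, 4, 5, 7} must be used), so v₆ = 1.
Among the 5 still-open variables, 4 fits only v₈ (and all 5 values in {2, 3, 4, 5, 7} must be used), so v₈ = 4.

4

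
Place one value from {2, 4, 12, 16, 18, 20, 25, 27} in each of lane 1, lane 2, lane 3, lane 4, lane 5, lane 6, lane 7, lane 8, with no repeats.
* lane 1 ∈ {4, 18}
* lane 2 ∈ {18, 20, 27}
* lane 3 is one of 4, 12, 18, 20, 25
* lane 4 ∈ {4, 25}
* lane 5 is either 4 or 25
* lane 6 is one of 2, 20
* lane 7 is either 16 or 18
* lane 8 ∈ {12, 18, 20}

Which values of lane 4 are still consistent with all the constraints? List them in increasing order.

Among the 8 variables, 2 fits only lane 6 (and all 8 values in {2, 4, 12, 16, 18, 20, 25, 27} must be used), so lane 6 = 2.
The 7 still-open variables draw from only 7 values {4, 12, 16, 18, 20, 25, 27}, so each is used; only lane 7 can be 16, hence lane 7 = 16.
Among the 6 still-open variables, 27 fits only lane 2 (and all 6 values in {4, 12, 18, 20, 25, 27} must be used), so lane 2 = 27.
lane 4 and lane 5 share exactly the 2 values {4, 25}; by pigeonhole those values go to them, so strike 4, 25 from lane 1, lane 3.
lane 1's domain is down to {18}, so lane 1 = 18. Strike 18 from lane 3, lane 8.
No further eliminations apply; lane 4 can still be any of 4, 25.

4, 25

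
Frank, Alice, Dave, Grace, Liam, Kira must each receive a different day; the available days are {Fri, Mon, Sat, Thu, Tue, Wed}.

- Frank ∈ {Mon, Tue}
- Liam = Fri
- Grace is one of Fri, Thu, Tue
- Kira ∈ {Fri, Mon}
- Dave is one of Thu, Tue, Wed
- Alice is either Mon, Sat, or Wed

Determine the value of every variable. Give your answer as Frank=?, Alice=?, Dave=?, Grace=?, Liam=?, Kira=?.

Liam's domain is down to {Fri}, so Liam = Fri. Remove Fri from Grace, Kira.
Kira must be Mon (only option left). So Frank, Alice can't be Mon.
Frank's domain is down to {Tue}, so Frank = Tue. Strike Tue from Dave, Grace.
That leaves Grace = Thu. So Dave can't be Thu.
Dave has just one choice, so Dave = Wed. Remove Wed from Alice.
Alice has just one choice, so Alice = Sat.

Frank=Tue, Alice=Sat, Dave=Wed, Grace=Thu, Liam=Fri, Kira=Mon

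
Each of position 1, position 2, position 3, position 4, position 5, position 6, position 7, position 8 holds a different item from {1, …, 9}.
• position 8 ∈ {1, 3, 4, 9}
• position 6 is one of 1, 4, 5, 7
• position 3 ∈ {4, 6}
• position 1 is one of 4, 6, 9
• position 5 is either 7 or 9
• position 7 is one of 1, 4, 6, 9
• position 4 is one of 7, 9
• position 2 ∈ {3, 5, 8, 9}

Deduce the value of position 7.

The 8 variables together cover exactly {1, 3, 4, 5, 6, 7, 8, 9} — 8 values for 8 variables — and 8 appears only in position 2's list, so position 2 = 8.
The 7 still-open variables draw from only 7 values {1, 3, 4, 5, 6, 7, 9}, so each is used; only position 8 can be 3, hence position 8 = 3.
The 6 still-open variables together cover exactly {1, 4, 5, 6, 7, 9} — 6 values for 6 variables — and 5 appears only in position 6's list, so position 6 = 5.
Among the 5 still-open variables, 1 fits only position 7 (and all 5 values in {1, 4, 6, 7, 9} must be used), so position 7 = 1.

1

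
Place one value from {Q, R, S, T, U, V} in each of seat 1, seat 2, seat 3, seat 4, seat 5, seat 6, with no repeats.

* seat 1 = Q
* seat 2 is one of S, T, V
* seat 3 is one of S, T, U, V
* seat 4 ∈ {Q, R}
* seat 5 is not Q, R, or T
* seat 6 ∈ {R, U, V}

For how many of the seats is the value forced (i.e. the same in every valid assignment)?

2

seat 1 must be Q (only option left). So seat 4 can't be Q.
That leaves seat 4 = R. Strike R from seat 6.
Determined: seat 1=Q, seat 4=R. The other seats each still have more than one consistent value. That makes 2.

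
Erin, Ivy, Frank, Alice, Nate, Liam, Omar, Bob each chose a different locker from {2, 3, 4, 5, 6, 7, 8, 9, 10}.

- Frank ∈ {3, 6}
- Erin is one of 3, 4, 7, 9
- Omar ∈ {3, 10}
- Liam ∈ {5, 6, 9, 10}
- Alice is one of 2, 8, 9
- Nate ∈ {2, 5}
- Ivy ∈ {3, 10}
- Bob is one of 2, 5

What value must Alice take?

Ivy and Omar between them cover only {3, 10} — a naked pair. Remove those values from Erin, Frank, Liam.
Frank's domain is down to {6}, so Frank = 6. Remove 6 from Liam.
Nate and Bob between them cover only {2, 5} — a naked pair. Remove those values from Alice, Liam.
That leaves Liam = 9. Strike 9 from Erin, Alice.
So Alice = 8.

8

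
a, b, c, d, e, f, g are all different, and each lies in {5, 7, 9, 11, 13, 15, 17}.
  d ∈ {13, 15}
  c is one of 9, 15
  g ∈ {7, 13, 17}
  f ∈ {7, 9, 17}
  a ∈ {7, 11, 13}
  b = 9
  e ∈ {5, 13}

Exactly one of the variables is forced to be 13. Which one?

d

b's domain is down to {9}, so b = 9. Remove 9 from c, f.
c must be 15 (only option left). Remove 15 from d.
So 13 goes to d.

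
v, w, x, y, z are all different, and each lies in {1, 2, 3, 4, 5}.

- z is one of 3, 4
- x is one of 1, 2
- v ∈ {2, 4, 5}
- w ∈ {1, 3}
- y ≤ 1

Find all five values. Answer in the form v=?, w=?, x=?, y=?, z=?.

y has just one choice, so y = 1. Eliminate 1 elsewhere: w, x.
That leaves w = 3. So z can't be 3.
x has just one choice, so x = 2. Strike 2 from v.
That leaves z = 4. Eliminate 4 elsewhere: v.
v must be 5 (only option left).

v=5, w=3, x=2, y=1, z=4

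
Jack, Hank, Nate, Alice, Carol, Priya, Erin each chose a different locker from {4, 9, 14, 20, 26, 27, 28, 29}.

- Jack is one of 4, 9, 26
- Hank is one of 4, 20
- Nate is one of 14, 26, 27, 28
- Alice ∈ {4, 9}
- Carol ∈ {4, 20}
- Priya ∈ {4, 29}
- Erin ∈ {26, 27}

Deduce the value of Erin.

The 2 variables Hank and Carol are confined to {4, 20}, which locks those values in; drop them from Jack, Alice, Priya.
Alice must be 9 (only option left). Strike 9 from Jack.
Priya's domain is down to {29}, so Priya = 29.
Jack must be 26 (only option left). So Nate, Erin can't be 26.
So Erin = 27.

27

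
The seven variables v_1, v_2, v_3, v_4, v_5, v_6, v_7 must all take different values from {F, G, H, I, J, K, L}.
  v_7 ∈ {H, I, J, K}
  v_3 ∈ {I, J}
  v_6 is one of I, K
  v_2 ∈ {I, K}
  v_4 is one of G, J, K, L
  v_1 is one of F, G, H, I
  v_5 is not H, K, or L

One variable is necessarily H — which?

v_7

The 7 variables draw from only 7 values {F, G, H, I, J, K, L}, so each is used; only v_4 can be L, hence v_4 = L.
v_2 and v_6 between them cover only {I, K} — a naked pair. Remove those values from v_1, v_3, v_5, v_7.
v_3's domain is down to {J}, so v_3 = J. Remove J from v_5, v_7.
So H goes to v_7.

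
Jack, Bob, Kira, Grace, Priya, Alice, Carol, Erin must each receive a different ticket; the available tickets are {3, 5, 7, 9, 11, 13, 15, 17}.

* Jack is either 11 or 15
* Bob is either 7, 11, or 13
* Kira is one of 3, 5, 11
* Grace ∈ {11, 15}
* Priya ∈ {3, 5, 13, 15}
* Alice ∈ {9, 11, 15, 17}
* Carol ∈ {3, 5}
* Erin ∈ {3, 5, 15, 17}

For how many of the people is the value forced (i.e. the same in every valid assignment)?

4

The 8 variables draw from only 8 values {3, 5, 7, 9, 11, 13, 15, 17}, so each is used; only Bob can be 7, hence Bob = 7.
The 7 still-open variables draw from only 7 values {3, 5, 9, 11, 13, 15, 17}, so each is used; only Alice can be 9, hence Alice = 9.
Among the 6 still-open variables, 13 fits only Priya (and all 6 values in {3, 5, 11, 13, 15, 17} must be used), so Priya = 13.
The 5 still-open variables together cover exactly {3, 5, 11, 15, 17} — 5 values for 5 variables — and 17 appears only in Erin's list, so Erin = 17.
The 2 variables Jack and Grace are confined to {11, 15}, which locks those values in; drop them from Kira.
Determined: Bob=7, Priya=13, Alice=9, Erin=17. The other people each still have more than one consistent value. That makes 4.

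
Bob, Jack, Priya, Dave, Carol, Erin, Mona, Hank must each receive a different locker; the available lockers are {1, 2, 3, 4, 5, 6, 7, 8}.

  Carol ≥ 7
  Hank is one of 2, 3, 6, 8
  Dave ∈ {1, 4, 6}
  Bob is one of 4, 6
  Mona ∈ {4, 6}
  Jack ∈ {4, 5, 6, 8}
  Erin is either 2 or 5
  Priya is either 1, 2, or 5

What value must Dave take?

1

The 8 variables together cover exactly {1, 2, 3, 4, 5, 6, 7, 8} — 8 values for 8 variables — and 3 appears only in Hank's list, so Hank = 3.
Among the 7 still-open variables, 7 fits only Carol (and all 7 values in {1, 2, 4, 5, 6, 7, 8} must be used), so Carol = 7.
The 6 still-open variables together cover exactly {1, 2, 4, 5, 6, 8} — 6 values for 6 variables — and 8 appears only in Jack's list, so Jack = 8.
Bob and Mona between them cover only {4, 6} — a naked pair. Remove those values from Dave.
So Dave = 1.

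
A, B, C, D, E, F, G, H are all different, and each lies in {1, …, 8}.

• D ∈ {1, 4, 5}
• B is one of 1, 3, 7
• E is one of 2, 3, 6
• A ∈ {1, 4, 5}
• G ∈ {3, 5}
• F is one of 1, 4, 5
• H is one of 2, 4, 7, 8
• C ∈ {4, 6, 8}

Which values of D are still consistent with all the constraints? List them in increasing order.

1, 4, 5

The 3 variables A, D, F are confined to {1, 4, 5}, which locks those values in; drop them from B, C, G, H.
G has just one choice, so G = 3. Eliminate 3 elsewhere: B, E.
B must be 7 (only option left). Strike 7 from H.
No further eliminations apply; D can still be any of 1, 4, 5.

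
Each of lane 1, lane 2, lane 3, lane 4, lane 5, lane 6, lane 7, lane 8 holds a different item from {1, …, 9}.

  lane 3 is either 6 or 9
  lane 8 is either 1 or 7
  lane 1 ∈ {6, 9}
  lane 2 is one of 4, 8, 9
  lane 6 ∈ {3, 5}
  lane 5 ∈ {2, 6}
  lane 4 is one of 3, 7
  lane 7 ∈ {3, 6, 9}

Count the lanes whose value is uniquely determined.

5

lane 1 and lane 3 between them cover only {6, 9} — a naked pair. Remove those values from lane 2, lane 5, lane 7.
That leaves lane 5 = 2.
That leaves lane 7 = 3. So lane 4, lane 6 can't be 3.
lane 4 has just one choice, so lane 4 = 7. Eliminate 7 elsewhere: lane 8.
lane 6 must be 5 (only option left).
That leaves lane 8 = 1.
Determined: lane 4=7, lane 5=2, lane 6=5, lane 7=3, lane 8=1. The other lanes each still have more than one consistent value. That makes 5.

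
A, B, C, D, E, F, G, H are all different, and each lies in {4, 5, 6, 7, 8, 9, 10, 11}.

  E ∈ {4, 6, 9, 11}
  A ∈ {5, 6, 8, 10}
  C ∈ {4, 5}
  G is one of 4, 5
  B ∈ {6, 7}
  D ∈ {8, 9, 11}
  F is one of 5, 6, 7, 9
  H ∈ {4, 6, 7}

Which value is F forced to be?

9

The 8 variables draw from only 8 values {4, 5, 6, 7, 8, 9, 10, 11}, so each is used; only A can be 10, hence A = 10.
The 7 still-open variables together cover exactly {4, 5, 6, 7, 8, 9, 11} — 7 values for 7 variables — and 8 appears only in D's list, so D = 8.
The 6 still-open variables together cover exactly {4, 5, 6, 7, 9, 11} — 6 values for 6 variables — and 11 appears only in E's list, so E = 11.
The 5 still-open variables together cover exactly {4, 5, 6, 7, 9} — 5 values for 5 variables — and 9 appears only in F's list, so F = 9.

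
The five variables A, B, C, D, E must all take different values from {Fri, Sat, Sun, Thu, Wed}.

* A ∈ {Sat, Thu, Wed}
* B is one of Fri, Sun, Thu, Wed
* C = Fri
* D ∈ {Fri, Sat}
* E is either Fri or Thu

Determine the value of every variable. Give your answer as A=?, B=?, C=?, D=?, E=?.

C's domain is down to {Fri}, so C = Fri. Remove Fri from B, D, E.
D's domain is down to {Sat}, so D = Sat. Strike Sat from A.
That leaves E = Thu. So A, B can't be Thu.
A must be Wed (only option left). Eliminate Wed elsewhere: B.
B must be Sun (only option left).

A=Wed, B=Sun, C=Fri, D=Sat, E=Thu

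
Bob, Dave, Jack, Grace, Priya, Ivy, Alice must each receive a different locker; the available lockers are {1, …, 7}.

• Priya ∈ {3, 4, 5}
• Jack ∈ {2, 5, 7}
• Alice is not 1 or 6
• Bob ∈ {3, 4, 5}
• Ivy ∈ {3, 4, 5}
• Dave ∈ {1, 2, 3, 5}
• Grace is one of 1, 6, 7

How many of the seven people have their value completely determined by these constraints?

Among the 7 variables, 6 fits only Grace (and all 7 values in {1, 2, 3, 4, 5, 6, 7} must be used), so Grace = 6.
Among the 6 still-open variables, 1 fits only Dave (and all 6 values in {1, 2, 3, 4, 5, 7} must be used), so Dave = 1.
The 3 variables Bob, Priya, Ivy are confined to {3, 4, 5}, which locks those values in; drop them from Jack, Alice.
Determined: Dave=1, Grace=6. The other people each still have more than one consistent value. That makes 2.

2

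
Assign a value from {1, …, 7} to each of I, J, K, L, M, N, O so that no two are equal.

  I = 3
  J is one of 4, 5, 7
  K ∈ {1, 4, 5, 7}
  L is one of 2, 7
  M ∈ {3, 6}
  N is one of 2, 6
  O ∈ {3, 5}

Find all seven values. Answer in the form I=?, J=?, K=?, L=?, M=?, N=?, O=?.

I=3, J=4, K=1, L=7, M=6, N=2, O=5

I's domain is down to {3}, so I = 3. So M, O can't be 3.
M has just one choice, so M = 6. Remove 6 from N.
N has just one choice, so N = 2. Strike 2 from L.
O's domain is down to {5}, so O = 5. Eliminate 5 elsewhere: J, K.
L must be 7 (only option left). Remove 7 from J, K.
J's domain is down to {4}, so J = 4. Remove 4 from K.
That leaves K = 1.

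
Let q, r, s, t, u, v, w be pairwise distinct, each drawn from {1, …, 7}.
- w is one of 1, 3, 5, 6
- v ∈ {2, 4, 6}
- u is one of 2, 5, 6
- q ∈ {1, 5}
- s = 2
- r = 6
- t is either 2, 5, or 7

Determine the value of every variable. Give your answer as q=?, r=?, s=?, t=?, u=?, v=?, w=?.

q=1, r=6, s=2, t=7, u=5, v=4, w=3

r must be 6 (only option left). So u, v, w can't be 6.
s has just one choice, so s = 2. Strike 2 from t, u, v.
u has just one choice, so u = 5. So q, t, w can't be 5.
That leaves v = 4.
q's domain is down to {1}, so q = 1. Remove 1 from w.
t has just one choice, so t = 7.
That leaves w = 3.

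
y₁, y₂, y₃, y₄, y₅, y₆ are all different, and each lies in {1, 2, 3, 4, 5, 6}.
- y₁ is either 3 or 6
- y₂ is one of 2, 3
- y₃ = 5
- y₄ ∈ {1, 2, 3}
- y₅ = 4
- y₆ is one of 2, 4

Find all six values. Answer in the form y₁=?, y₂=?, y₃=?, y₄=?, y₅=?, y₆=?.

y₃'s domain is down to {5}, so y₃ = 5.
That leaves y₅ = 4. So y₆ can't be 4.
That leaves y₆ = 2. Strike 2 from y₂, y₄.
y₂ must be 3 (only option left). Remove 3 from y₁, y₄.
y₄'s domain is down to {1}, so y₄ = 1.
y₁ must be 6 (only option left).

y₁=6, y₂=3, y₃=5, y₄=1, y₅=4, y₆=2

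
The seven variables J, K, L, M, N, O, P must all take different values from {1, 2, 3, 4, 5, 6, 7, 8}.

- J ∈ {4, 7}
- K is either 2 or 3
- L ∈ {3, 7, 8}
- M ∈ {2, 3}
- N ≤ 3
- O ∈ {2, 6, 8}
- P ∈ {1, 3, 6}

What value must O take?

8

The 7 variables together cover exactly {1, 2, 3, 4, 6, 7, 8} — 7 values for 7 variables — and 4 appears only in J's list, so J = 4.
The 6 still-open variables together cover exactly {1, 2, 3, 6, 7, 8} — 6 values for 6 variables — and 7 appears only in L's list, so L = 7.
The 5 still-open variables draw from only 5 values {1, 2, 3, 6, 8}, so each is used; only O can be 8, hence O = 8.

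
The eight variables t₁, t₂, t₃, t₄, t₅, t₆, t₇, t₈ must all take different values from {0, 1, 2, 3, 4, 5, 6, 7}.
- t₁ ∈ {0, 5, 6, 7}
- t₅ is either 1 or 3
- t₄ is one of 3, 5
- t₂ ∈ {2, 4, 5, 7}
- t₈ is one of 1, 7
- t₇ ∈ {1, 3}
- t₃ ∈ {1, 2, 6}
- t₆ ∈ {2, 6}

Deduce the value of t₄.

5

Among the 8 variables, 0 fits only t₁ (and all 8 values in {0, 1, 2, 3, 4, 5, 6, 7} must be used), so t₁ = 0.
The 7 still-open variables draw from only 7 values {1, 2, 3, 4, 5, 6, 7}, so each is used; only t₂ can be 4, hence t₂ = 4.
The 6 still-open variables draw from only 6 values {1, 2, 3, 5, 6, 7}, so each is used; only t₄ can be 5, hence t₄ = 5.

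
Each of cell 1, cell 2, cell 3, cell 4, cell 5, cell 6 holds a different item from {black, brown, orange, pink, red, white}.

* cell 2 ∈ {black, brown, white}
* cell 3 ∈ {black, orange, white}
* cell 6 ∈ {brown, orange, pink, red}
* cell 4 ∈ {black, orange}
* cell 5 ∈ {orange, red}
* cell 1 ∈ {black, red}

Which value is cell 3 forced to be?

white

Among the 6 variables, pink fits only cell 6 (and all 6 values in {black, brown, orange, pink, red, white} must be used), so cell 6 = pink.
The 5 still-open variables together cover exactly {black, brown, orange, red, white} — 5 values for 5 variables — and brown appears only in cell 2's list, so cell 2 = brown.
The 4 still-open variables draw from only 4 values {black, orange, red, white}, so each is used; only cell 3 can be white, hence cell 3 = white.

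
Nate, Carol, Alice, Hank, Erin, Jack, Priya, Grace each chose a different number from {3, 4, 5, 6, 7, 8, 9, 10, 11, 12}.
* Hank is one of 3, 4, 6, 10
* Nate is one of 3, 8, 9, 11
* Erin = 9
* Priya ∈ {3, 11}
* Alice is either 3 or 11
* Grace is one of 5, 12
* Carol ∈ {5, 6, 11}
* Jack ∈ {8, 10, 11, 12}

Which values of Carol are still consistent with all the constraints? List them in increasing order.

Erin has just one choice, so Erin = 9. Strike 9 from Nate.
Alice and Priya between them cover only {3, 11} — a naked pair. Remove those values from Nate, Carol, Hank, Jack.
That leaves Nate = 8. Eliminate 8 elsewhere: Jack.
No further eliminations apply; Carol can still be any of 5, 6.

5, 6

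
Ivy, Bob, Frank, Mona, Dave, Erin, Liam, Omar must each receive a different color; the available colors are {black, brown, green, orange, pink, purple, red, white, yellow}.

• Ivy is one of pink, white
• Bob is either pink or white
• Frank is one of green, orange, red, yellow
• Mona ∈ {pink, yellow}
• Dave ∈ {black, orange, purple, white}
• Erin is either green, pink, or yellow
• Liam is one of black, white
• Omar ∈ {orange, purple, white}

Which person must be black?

Liam

The 8 variables together cover exactly {black, green, orange, pink, purple, red, white, yellow} — 8 values for 8 variables — and red appears only in Frank's list, so Frank = red.
The 7 still-open variables together cover exactly {black, green, orange, pink, purple, white, yellow} — 7 values for 7 variables — and green appears only in Erin's list, so Erin = green.
The 6 still-open variables draw from only 6 values {black, orange, pink, purple, white, yellow}, so each is used; only Mona can be yellow, hence Mona = yellow.
Ivy and Bob between them cover only {pink, white} — a naked pair. Remove those values from Dave, Liam, Omar.
So black goes to Liam.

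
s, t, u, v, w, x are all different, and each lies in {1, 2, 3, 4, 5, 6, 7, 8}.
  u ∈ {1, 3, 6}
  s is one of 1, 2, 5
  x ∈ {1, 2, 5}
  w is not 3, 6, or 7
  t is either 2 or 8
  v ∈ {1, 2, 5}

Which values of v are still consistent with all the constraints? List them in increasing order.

The 3 variables s, v, x are confined to {1, 2, 5}, which locks those values in; drop them from t, u, w.
t must be 8 (only option left). Strike 8 from w.
w must be 4 (only option left).
No further eliminations apply; v can still be any of 1, 2, 5.

1, 2, 5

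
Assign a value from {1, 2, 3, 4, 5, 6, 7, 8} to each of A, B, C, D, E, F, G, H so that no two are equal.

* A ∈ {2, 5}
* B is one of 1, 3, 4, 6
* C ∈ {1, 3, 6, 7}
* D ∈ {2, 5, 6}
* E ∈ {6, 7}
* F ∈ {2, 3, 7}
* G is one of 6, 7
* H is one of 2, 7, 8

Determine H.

The 8 variables draw from only 8 values {1, 2, 3, 4, 5, 6, 7, 8}, so each is used; only B can be 4, hence B = 4.
The 7 still-open variables draw from only 7 values {1, 2, 3, 5, 6, 7, 8}, so each is used; only C can be 1, hence C = 1.
The 6 still-open variables together cover exactly {2, 3, 5, 6, 7, 8} — 6 values for 6 variables — and 3 appears only in F's list, so F = 3.
The 5 still-open variables together cover exactly {2, 5, 6, 7, 8} — 5 values for 5 variables — and 8 appears only in H's list, so H = 8.

8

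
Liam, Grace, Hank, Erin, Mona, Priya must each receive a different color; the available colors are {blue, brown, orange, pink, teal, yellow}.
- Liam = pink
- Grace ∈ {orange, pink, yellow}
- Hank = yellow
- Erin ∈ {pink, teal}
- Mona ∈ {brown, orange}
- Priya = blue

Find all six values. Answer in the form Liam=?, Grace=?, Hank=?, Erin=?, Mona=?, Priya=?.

Liam=pink, Grace=orange, Hank=yellow, Erin=teal, Mona=brown, Priya=blue

Liam has just one choice, so Liam = pink. Eliminate pink elsewhere: Grace, Erin.
Hank's domain is down to {yellow}, so Hank = yellow. Strike yellow from Grace.
Erin's domain is down to {teal}, so Erin = teal.
Priya's domain is down to {blue}, so Priya = blue.
Grace's domain is down to {orange}, so Grace = orange. So Mona can't be orange.
Mona must be brown (only option left).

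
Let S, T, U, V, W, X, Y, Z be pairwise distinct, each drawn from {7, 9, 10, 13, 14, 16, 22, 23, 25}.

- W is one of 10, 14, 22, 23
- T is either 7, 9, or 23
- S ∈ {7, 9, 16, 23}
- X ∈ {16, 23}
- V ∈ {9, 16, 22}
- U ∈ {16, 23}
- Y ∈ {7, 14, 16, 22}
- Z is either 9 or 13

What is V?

22

The 8 variables together cover exactly {7, 9, 10, 13, 14, 16, 22, 23} — 8 values for 8 variables — and 10 appears only in W's list, so W = 10.
Among the 7 still-open variables, 13 fits only Z (and all 7 values in {7, 9, 13, 14, 16, 22, 23} must be used), so Z = 13.
Among the 6 still-open variables, 14 fits only Y (and all 6 values in {7, 9, 14, 16, 22, 23} must be used), so Y = 14.
Among the 5 still-open variables, 22 fits only V (and all 5 values in {7, 9, 16, 22, 23} must be used), so V = 22.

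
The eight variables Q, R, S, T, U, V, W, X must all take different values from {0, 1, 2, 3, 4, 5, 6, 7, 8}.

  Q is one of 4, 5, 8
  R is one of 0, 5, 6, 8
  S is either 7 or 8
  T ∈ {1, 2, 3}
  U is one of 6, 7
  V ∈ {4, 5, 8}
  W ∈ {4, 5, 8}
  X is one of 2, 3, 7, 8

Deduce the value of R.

Q, V, W share exactly the 3 values {4, 5, 8}; by pigeonhole those values go to them, so strike 4, 5, 8 from R, S, X.
S must be 7 (only option left). Eliminate 7 elsewhere: U, X.
U has just one choice, so U = 6. Remove 6 from R.
So R = 0.

0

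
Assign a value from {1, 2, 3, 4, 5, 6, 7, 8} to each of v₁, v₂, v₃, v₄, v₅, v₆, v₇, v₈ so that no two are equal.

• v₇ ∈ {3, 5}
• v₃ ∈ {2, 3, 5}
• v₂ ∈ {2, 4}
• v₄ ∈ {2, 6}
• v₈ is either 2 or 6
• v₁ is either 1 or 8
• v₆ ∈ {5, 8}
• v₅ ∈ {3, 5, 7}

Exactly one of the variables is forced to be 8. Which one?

v₆

The 8 variables draw from only 8 values {1, 2, 3, 4, 5, 6, 7, 8}, so each is used; only v₁ can be 1, hence v₁ = 1.
The 7 still-open variables draw from only 7 values {2, 3, 4, 5, 6, 7, 8}, so each is used; only v₂ can be 4, hence v₂ = 4.
The 6 still-open variables together cover exactly {2, 3, 5, 6, 7, 8} — 6 values for 6 variables — and 7 appears only in v₅'s list, so v₅ = 7.
Among the 5 still-open variables, 8 fits only v₆ (and all 5 values in {2, 3, 5, 6, 8} must be used), so v₆ = 8.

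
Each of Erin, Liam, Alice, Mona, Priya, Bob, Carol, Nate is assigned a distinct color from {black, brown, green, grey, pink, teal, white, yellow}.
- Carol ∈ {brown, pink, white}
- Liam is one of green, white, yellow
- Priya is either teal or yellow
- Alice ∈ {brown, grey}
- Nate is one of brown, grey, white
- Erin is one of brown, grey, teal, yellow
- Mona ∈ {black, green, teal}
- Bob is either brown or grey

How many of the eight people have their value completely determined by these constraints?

4

The 8 variables together cover exactly {black, brown, green, grey, pink, teal, white, yellow} — 8 values for 8 variables — and black appears only in Mona's list, so Mona = black.
The 7 still-open variables draw from only 7 values {brown, green, grey, pink, teal, white, yellow}, so each is used; only Liam can be green, hence Liam = green.
The 6 still-open variables together cover exactly {brown, grey, pink, teal, white, yellow} — 6 values for 6 variables — and pink appears only in Carol's list, so Carol = pink.
The 5 still-open variables together cover exactly {brown, grey, teal, white, yellow} — 5 values for 5 variables — and white appears only in Nate's list, so Nate = white.
Alice and Bob between them cover only {brown, grey} — a naked pair. Remove those values from Erin.
Determined: Liam=green, Mona=black, Carol=pink, Nate=white. The other people each still have more than one consistent value. That makes 4.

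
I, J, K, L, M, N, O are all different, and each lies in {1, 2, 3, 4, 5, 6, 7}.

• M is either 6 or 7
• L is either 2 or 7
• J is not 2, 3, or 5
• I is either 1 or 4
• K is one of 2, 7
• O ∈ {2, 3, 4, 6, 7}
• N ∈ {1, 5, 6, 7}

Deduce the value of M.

The 7 variables together cover exactly {1, 2, 3, 4, 5, 6, 7} — 7 values for 7 variables — and 3 appears only in O's list, so O = 3.
Among the 6 still-open variables, 5 fits only N (and all 6 values in {1, 2, 4, 5, 6, 7} must be used), so N = 5.
K and L between them cover only {2, 7} — a naked pair. Remove those values from J, M.
So M = 6.

6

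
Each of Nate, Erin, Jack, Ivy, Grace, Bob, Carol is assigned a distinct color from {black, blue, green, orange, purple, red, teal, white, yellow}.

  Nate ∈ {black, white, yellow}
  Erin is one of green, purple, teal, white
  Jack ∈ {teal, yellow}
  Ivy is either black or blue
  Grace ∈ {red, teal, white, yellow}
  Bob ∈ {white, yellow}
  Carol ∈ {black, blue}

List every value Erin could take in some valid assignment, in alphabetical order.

green, purple

Ivy and Carol share exactly the 2 values {black, blue}; by pigeonhole those values go to them, so strike black, blue from Nate.
Nate and Bob between them cover only {white, yellow} — a naked pair. Remove those values from Erin, Jack, Grace.
That leaves Jack = teal. Remove teal from Erin, Grace.
That leaves Grace = red.
No further eliminations apply; Erin can still be any of green, purple.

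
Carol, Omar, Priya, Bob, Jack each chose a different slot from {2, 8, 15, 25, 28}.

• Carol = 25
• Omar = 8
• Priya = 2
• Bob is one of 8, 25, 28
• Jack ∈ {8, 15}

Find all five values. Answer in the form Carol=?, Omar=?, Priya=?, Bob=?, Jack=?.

Carol=25, Omar=8, Priya=2, Bob=28, Jack=15

Carol has just one choice, so Carol = 25. Eliminate 25 elsewhere: Bob.
That leaves Omar = 8. So Bob, Jack can't be 8.
Priya's domain is down to {2}, so Priya = 2.
That leaves Bob = 28.
Jack's domain is down to {15}, so Jack = 15.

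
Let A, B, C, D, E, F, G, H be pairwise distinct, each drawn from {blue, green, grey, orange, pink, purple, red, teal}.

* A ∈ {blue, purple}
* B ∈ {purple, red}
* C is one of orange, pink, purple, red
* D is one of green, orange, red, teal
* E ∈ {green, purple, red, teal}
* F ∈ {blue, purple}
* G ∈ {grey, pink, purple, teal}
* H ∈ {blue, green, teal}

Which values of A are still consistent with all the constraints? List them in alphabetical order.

The 8 variables together cover exactly {blue, green, grey, orange, pink, purple, red, teal} — 8 values for 8 variables — and grey appears only in G's list, so G = grey.
The 7 still-open variables together cover exactly {blue, green, orange, pink, purple, red, teal} — 7 values for 7 variables — and pink appears only in C's list, so C = pink.
Among the 6 still-open variables, orange fits only D (and all 6 values in {blue, green, orange, purple, red, teal} must be used), so D = orange.
The 2 variables A and F are confined to {blue, purple}, which locks those values in; drop them from B, E, H.
That leaves B = red. Remove red from E.
No further eliminations apply; A can still be any of blue, purple.

blue, purple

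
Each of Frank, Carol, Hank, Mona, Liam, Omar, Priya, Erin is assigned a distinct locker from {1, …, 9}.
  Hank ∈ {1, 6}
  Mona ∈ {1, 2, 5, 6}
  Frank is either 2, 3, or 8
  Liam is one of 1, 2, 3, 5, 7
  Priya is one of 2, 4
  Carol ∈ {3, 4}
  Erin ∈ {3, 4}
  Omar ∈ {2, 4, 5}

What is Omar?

5

Among the 8 variables, 7 fits only Liam (and all 8 values in {1, 2, 3, 4, 5, 6, 7, 8} must be used), so Liam = 7.
The 7 still-open variables draw from only 7 values {1, 2, 3, 4, 5, 6, 8}, so each is used; only Frank can be 8, hence Frank = 8.
Carol and Erin share exactly the 2 values {3, 4}; by pigeonhole those values go to them, so strike 3, 4 from Omar, Priya.
Priya must be 2 (only option left). So Mona, Omar can't be 2.
So Omar = 5.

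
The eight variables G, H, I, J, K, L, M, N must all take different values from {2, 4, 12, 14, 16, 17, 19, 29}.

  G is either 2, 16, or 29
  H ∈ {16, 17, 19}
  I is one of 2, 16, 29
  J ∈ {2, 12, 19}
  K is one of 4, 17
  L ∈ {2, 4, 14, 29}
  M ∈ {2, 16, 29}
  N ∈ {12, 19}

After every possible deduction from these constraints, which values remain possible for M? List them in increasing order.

The 8 variables draw from only 8 values {2, 4, 12, 14, 16, 17, 19, 29}, so each is used; only L can be 14, hence L = 14.
The 7 still-open variables together cover exactly {2, 4, 12, 16, 17, 19, 29} — 7 values for 7 variables — and 4 appears only in K's list, so K = 4.
Among the 6 still-open variables, 17 fits only H (and all 6 values in {2, 12, 16, 17, 19, 29} must be used), so H = 17.
G, I, M between them cover only {2, 16, 29} — a naked triple. Remove those values from J.
No further eliminations apply; M can still be any of 2, 16, 29.

2, 16, 29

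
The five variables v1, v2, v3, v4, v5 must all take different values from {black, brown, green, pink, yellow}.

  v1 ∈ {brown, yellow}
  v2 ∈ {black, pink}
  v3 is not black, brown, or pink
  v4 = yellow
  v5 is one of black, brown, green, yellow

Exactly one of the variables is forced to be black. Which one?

v5

v4 has just one choice, so v4 = yellow. Strike yellow from v1, v3, v5.
That leaves v1 = brown. Remove brown from v5.
v3 has just one choice, so v3 = green. Remove green from v5.
So black goes to v5.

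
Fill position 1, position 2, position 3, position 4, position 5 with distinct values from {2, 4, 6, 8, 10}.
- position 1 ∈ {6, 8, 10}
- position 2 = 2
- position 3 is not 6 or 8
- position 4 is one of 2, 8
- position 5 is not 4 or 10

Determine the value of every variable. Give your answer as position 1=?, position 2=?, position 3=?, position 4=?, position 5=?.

position 1=10, position 2=2, position 3=4, position 4=8, position 5=6

position 2 has just one choice, so position 2 = 2. Eliminate 2 elsewhere: position 3, position 4, position 5.
That leaves position 4 = 8. Strike 8 from position 1, position 5.
position 5 must be 6 (only option left). Strike 6 from position 1.
position 1's domain is down to {10}, so position 1 = 10. Eliminate 10 elsewhere: position 3.
position 3 has just one choice, so position 3 = 4.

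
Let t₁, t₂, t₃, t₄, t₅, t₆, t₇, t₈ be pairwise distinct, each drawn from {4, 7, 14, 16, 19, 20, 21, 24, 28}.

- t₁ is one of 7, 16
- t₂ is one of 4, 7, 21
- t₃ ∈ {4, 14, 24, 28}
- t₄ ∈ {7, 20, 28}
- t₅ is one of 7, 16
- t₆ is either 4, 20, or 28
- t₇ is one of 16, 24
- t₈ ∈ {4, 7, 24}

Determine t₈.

The 8 variables together cover exactly {4, 7, 14, 16, 20, 21, 24, 28} — 8 values for 8 variables — and 14 appears only in t₃'s list, so t₃ = 14.
The 7 still-open variables draw from only 7 values {4, 7, 16, 20, 21, 24, 28}, so each is used; only t₂ can be 21, hence t₂ = 21.
t₁ and t₅ share exactly the 2 values {7, 16}; by pigeonhole those values go to them, so strike 7, 16 from t₄, t₇, t₈.
t₇ has just one choice, so t₇ = 24. Strike 24 from t₈.
So t₈ = 4.

4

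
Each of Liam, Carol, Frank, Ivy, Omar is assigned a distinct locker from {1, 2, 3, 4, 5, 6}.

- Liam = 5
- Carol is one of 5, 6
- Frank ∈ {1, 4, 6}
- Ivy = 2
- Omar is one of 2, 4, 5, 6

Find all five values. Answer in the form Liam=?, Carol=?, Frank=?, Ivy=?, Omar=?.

Liam must be 5 (only option left). Eliminate 5 elsewhere: Carol, Omar.
Carol's domain is down to {6}, so Carol = 6. So Frank, Omar can't be 6.
Ivy has just one choice, so Ivy = 2. Remove 2 from Omar.
That leaves Omar = 4. So Frank can't be 4.
Frank must be 1 (only option left).

Liam=5, Carol=6, Frank=1, Ivy=2, Omar=4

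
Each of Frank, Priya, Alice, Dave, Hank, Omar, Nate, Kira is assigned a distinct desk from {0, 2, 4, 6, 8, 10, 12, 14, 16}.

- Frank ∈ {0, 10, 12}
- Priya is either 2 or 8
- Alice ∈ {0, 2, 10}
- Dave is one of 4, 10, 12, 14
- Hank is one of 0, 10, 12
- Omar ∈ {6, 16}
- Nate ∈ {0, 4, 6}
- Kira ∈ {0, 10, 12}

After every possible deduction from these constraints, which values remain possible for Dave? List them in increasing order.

The 3 variables Frank, Hank, Kira are confined to {0, 10, 12}, which locks those values in; drop them from Alice, Dave, Nate.
Alice's domain is down to {2}, so Alice = 2. So Priya can't be 2.
That leaves Priya = 8.
No further eliminations apply; Dave can still be any of 4, 14.

4, 14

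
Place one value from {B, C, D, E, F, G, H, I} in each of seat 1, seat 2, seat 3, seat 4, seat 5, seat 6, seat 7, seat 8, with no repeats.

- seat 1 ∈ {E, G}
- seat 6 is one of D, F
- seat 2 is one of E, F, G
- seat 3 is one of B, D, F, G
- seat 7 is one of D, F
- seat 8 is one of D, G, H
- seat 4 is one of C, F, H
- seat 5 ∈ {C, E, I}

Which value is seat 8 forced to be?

H

Among the 8 variables, B fits only seat 3 (and all 8 values in {B, C, D, E, F, G, H, I} must be used), so seat 3 = B.
The 7 still-open variables together cover exactly {C, D, E, F, G, H, I} — 7 values for 7 variables — and I appears only in seat 5's list, so seat 5 = I.
The 6 still-open variables together cover exactly {C, D, E, F, G, H} — 6 values for 6 variables — and C appears only in seat 4's list, so seat 4 = C.
The 5 still-open variables draw from only 5 values {D, E, F, G, H}, so each is used; only seat 8 can be H, hence seat 8 = H.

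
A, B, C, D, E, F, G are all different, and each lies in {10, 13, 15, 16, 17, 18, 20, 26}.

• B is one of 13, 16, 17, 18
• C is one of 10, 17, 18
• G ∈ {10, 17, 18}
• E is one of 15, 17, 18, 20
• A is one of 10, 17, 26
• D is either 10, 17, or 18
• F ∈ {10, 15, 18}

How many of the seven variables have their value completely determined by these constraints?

C, D, G between them cover only {10, 17, 18} — a naked triple. Remove those values from A, B, E, F.
A has just one choice, so A = 26.
F has just one choice, so F = 15. So E can't be 15.
E must be 20 (only option left).
Determined: A=26, E=20, F=15. The other variables each still have more than one consistent value. That makes 3.

3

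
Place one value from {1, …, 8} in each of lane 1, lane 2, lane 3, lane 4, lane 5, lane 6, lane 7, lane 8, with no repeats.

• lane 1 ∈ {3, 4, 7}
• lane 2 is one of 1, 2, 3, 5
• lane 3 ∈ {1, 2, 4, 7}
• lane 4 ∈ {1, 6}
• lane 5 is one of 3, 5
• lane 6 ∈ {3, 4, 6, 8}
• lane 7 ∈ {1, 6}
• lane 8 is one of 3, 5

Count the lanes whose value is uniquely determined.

Among the 8 variables, 8 fits only lane 6 (and all 8 values in {1, 2, 3, 4, 5, 6, 7, 8} must be used), so lane 6 = 8.
The 2 variables lane 4 and lane 7 are confined to {1, 6}, which locks those values in; drop them from lane 2, lane 3.
lane 5 and lane 8 share exactly the 2 values {3, 5}; by pigeonhole those values go to them, so strike 3, 5 from lane 1, lane 2.
That leaves lane 2 = 2. Eliminate 2 elsewhere: lane 3.
Determined: lane 2=2, lane 6=8. The other lanes each still have more than one consistent value. That makes 2.

2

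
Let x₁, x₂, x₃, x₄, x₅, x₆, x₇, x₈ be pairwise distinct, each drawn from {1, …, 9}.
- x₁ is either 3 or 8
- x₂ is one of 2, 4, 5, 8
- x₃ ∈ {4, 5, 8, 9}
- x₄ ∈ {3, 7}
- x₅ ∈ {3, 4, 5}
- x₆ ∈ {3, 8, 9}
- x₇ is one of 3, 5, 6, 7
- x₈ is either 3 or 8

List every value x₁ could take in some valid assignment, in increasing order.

Among the 8 variables, 2 fits only x₂ (and all 8 values in {2, 3, 4, 5, 6, 7, 8, 9} must be used), so x₂ = 2.
The 7 still-open variables together cover exactly {3, 4, 5, 6, 7, 8, 9} — 7 values for 7 variables — and 6 appears only in x₇'s list, so x₇ = 6.
The 6 still-open variables draw from only 6 values {3, 4, 5, 7, 8, 9}, so each is used; only x₄ can be 7, hence x₄ = 7.
x₁ and x₈ between them cover only {3, 8} — a naked pair. Remove those values from x₃, x₅, x₆.
x₆ has just one choice, so x₆ = 9. Remove 9 from x₃.
No further eliminations apply; x₁ can still be any of 3, 8.

3, 8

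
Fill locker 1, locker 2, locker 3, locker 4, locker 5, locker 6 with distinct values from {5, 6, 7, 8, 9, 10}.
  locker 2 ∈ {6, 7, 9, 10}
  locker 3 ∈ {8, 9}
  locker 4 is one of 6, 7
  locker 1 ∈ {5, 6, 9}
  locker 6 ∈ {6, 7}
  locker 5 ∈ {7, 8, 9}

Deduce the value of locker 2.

10

The 6 variables draw from only 6 values {5, 6, 7, 8, 9, 10}, so each is used; only locker 1 can be 5, hence locker 1 = 5.
Among the 5 still-open variables, 10 fits only locker 2 (and all 5 values in {6, 7, 8, 9, 10} must be used), so locker 2 = 10.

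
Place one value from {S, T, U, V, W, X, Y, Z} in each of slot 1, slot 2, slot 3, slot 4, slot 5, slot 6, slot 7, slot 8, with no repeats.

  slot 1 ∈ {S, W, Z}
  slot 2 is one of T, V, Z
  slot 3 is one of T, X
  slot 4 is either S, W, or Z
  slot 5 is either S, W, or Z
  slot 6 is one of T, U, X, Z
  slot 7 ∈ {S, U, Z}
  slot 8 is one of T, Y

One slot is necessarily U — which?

slot 7

The 8 variables together cover exactly {S, T, U, V, W, X, Y, Z} — 8 values for 8 variables — and V appears only in slot 2's list, so slot 2 = V.
The 7 still-open variables together cover exactly {S, T, U, W, X, Y, Z} — 7 values for 7 variables — and Y appears only in slot 8's list, so slot 8 = Y.
The 3 variables slot 1, slot 4, slot 5 are confined to {S, W, Z}, which locks those values in; drop them from slot 6, slot 7.
So U goes to slot 7.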